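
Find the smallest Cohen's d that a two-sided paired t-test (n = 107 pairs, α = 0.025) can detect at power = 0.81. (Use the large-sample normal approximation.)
d ≈ 0.30

Minimum detectable effect (paired t-test, normal approximation):
d = (z_{α/2} + z_β) / √n
d = (2.241 + 0.878) / √107
d = 3.119 / 10.344
d ≈ 0.30

By Cohen's convention (0.2 small / 0.5 medium / 0.8 large): small effect.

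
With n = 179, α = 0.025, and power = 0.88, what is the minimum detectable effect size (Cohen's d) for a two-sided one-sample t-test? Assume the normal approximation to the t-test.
d ≈ 0.26

Minimum detectable effect (one-sample t-test, normal approximation):
d = (z_{α/2} + z_β) / √n
d = (2.241 + 1.175) / √179
d = 3.416 / 13.379
d ≈ 0.26

By Cohen's convention (0.2 small / 0.5 medium / 0.8 large): small effect.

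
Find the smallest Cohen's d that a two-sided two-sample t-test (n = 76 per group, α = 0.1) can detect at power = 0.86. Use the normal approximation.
d ≈ 0.44

Minimum detectable effect (two-sample t-test, normal approximation):
d = (z_{α/2} + z_β) / √(n/2)
d = (1.645 + 1.080) / √(76/2)
d = 2.725 / 6.164
d ≈ 0.44

By Cohen's convention (0.2 small / 0.5 medium / 0.8 large): small effect.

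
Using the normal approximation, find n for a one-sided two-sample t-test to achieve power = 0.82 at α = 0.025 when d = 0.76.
n = 29 per group

Sample size formula (two-sample t-test, normal approximation):
n = 2 · ((z_α + z_β) / d)²

z_α = 1.960 (for α = 0.025, one-sided)
z_β = 0.915 (for power = 0.82)
d = 0.76

n = 2 · ((1.960 + 0.915) / 0.76)²
n = 2 · (3.783)²
n ≈ 28.62
Round up to the next whole number: n = 29 per group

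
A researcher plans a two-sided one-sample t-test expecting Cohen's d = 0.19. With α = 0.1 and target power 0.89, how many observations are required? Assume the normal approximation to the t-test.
n = 229

Sample size formula (one-sample t-test, normal approximation):
n = ((z_{α/2} + z_β) / d)²

z_{α/2} = 1.645 (for α = 0.1, two-sided)
z_β = 1.227 (for power = 0.89)
d = 0.19

n = ((1.645 + 1.227) / 0.19)²
n = (15.116)²
n ≈ 228.49
Round up to the next whole number: n = 229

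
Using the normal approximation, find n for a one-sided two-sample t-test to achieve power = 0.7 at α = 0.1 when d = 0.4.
n = 41 per group

Sample size formula (two-sample t-test, normal approximation):
n = 2 · ((z_α + z_β) / d)²

z_α = 1.282 (for α = 0.1, one-sided)
z_β = 0.524 (for power = 0.7)
d = 0.4

n = 2 · ((1.282 + 0.524) / 0.4)²
n = 2 · (4.515)²
n ≈ 40.77
Round up to the next whole number: n = 41 per group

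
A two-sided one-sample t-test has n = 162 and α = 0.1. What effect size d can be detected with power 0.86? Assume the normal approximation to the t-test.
d ≈ 0.21

Minimum detectable effect (one-sample t-test, normal approximation):
d = (z_{α/2} + z_β) / √n
d = (1.645 + 1.080) / √162
d = 2.725 / 12.728
d ≈ 0.21

By Cohen's convention (0.2 small / 0.5 medium / 0.8 large): small effect.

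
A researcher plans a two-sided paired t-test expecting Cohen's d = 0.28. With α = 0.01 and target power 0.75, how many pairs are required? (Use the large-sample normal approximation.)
n = 135 pairs

Sample size formula (paired t-test, normal approximation):
n = ((z_{α/2} + z_β) / d)²

z_{α/2} = 2.576 (for α = 0.01, two-sided)
z_β = 0.674 (for power = 0.75)
d = 0.28

n = ((2.576 + 0.674) / 0.28)²
n = (11.607)²
n ≈ 134.72
Round up to the next whole number: n = 135 pairs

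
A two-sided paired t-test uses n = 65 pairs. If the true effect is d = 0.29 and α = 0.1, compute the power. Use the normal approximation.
Power ≈ 0.76

Power calculation (paired t-test, normal approximation):
z_β = d · √n - z_{α/2}
z_β = 0.29 · √65 - 1.645
z_β = 0.29 · 8.062 - 1.645
z_β = 0.693

Power = Φ(z_β) = Φ(0.693) ≈ 0.756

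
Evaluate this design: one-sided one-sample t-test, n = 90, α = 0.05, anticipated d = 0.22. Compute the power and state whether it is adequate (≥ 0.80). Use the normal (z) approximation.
Power ≈ 0.67; the study is underpowered (power < 0.80)

Power calculation (one-sample t-test, normal approximation):
z_β = d · √n - z_α
z_β = 0.22 · √90 - 1.645
z_β = 0.22 · 9.487 - 1.645
z_β = 0.442

Power = Φ(z_β) = Φ(0.442) ≈ 0.671

Effect size d = 0.22 is small by Cohen's convention (0.2/0.5/0.8).

Threshold: power ≥ 0.80 is conventionally adequate.
Power ≈ 0.67 → the study is underpowered (power < 0.80).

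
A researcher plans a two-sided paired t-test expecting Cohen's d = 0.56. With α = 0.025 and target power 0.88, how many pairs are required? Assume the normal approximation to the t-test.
n = 38 pairs

Sample size formula (paired t-test, normal approximation):
n = ((z_{α/2} + z_β) / d)²

z_{α/2} = 2.241 (for α = 0.025, two-sided)
z_β = 1.175 (for power = 0.88)
d = 0.56

n = ((2.241 + 1.175) / 0.56)²
n = (6.100)²
n ≈ 37.21
Round up to the next whole number: n = 38 pairs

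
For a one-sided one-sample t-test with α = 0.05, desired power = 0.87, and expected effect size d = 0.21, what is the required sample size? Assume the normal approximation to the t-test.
n = 175

Sample size formula (one-sample t-test, normal approximation):
n = ((z_α + z_β) / d)²

z_α = 1.645 (for α = 0.05, one-sided)
z_β = 1.126 (for power = 0.87)
d = 0.21

n = ((1.645 + 1.126) / 0.21)²
n = (13.195)²
n ≈ 174.11
Round up to the next whole number: n = 175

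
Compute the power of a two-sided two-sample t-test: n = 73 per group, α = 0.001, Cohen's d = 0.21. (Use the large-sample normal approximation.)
Power ≈ 0.02

Power calculation (two-sample t-test, normal approximation):
z_β = d · √(n/2) - z_{α/2}
z_β = 0.21 · √(73/2) - 3.291
z_β = 0.21 · 6.042 - 3.291
z_β = -2.022

Power = Φ(z_β) = Φ(-2.022) ≈ 0.022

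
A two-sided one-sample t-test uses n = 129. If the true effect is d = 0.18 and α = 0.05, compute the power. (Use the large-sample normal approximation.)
Power ≈ 0.53

Power calculation (one-sample t-test, normal approximation):
z_β = d · √n - z_{α/2}
z_β = 0.18 · √129 - 1.960
z_β = 0.18 · 11.358 - 1.960
z_β = 0.084

Power = Φ(z_β) = Φ(0.084) ≈ 0.534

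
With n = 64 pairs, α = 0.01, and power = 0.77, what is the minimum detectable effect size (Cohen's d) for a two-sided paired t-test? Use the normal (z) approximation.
d ≈ 0.41

Minimum detectable effect (paired t-test, normal approximation):
d = (z_{α/2} + z_β) / √n
d = (2.576 + 0.739) / √64
d = 3.315 / 8.000
d ≈ 0.41

By Cohen's convention (0.2 small / 0.5 medium / 0.8 large): small effect.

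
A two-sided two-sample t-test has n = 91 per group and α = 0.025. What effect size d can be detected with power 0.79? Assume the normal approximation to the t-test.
d ≈ 0.45

Minimum detectable effect (two-sample t-test, normal approximation):
d = (z_{α/2} + z_β) / √(n/2)
d = (2.241 + 0.806) / √(91/2)
d = 3.048 / 6.745
d ≈ 0.45

By Cohen's convention (0.2 small / 0.5 medium / 0.8 large): small effect.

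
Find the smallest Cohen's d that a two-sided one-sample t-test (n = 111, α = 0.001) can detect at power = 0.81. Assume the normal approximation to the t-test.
d ≈ 0.40

Minimum detectable effect (one-sample t-test, normal approximation):
d = (z_{α/2} + z_β) / √n
d = (3.291 + 0.878) / √111
d = 4.168 / 10.536
d ≈ 0.40

By Cohen's convention (0.2 small / 0.5 medium / 0.8 large): small effect.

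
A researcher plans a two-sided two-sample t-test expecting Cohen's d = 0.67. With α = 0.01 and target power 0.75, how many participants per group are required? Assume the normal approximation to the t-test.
n = 48 per group

Sample size formula (two-sample t-test, normal approximation):
n = 2 · ((z_{α/2} + z_β) / d)²

z_{α/2} = 2.576 (for α = 0.01, two-sided)
z_β = 0.674 (for power = 0.75)
d = 0.67

n = 2 · ((2.576 + 0.674) / 0.67)²
n = 2 · (4.851)²
n ≈ 47.06
Round up to the next whole number: n = 48 per group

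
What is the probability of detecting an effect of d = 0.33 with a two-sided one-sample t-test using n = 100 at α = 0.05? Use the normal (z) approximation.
Power ≈ 0.91

Power calculation (one-sample t-test, normal approximation):
z_β = d · √n - z_{α/2}
z_β = 0.33 · √100 - 1.960
z_β = 0.33 · 10.000 - 1.960
z_β = 1.340

Power = Φ(z_β) = Φ(1.340) ≈ 0.910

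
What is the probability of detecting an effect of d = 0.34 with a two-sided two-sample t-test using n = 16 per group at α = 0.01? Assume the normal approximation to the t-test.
Power ≈ 0.05

Power calculation (two-sample t-test, normal approximation):
z_β = d · √(n/2) - z_{α/2}
z_β = 0.34 · √(16/2) - 2.576
z_β = 0.34 · 2.828 - 2.576
z_β = -1.614

Power = Φ(z_β) = Φ(-1.614) ≈ 0.053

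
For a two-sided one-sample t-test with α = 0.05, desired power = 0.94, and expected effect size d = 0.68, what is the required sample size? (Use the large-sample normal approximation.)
n = 27

Sample size formula (one-sample t-test, normal approximation):
n = ((z_{α/2} + z_β) / d)²

z_{α/2} = 1.960 (for α = 0.05, two-sided)
z_β = 1.555 (for power = 0.94)
d = 0.68

n = ((1.960 + 1.555) / 0.68)²
n = (5.169)²
n ≈ 26.72
Round up to the next whole number: n = 27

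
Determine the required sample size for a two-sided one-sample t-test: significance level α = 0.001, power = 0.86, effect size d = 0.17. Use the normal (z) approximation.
n = 662

Sample size formula (one-sample t-test, normal approximation):
n = ((z_{α/2} + z_β) / d)²

z_{α/2} = 3.291 (for α = 0.001, two-sided)
z_β = 1.080 (for power = 0.86)
d = 0.17

n = ((3.291 + 1.080) / 0.17)²
n = (25.712)²
n ≈ 661.11
Round up to the next whole number: n = 662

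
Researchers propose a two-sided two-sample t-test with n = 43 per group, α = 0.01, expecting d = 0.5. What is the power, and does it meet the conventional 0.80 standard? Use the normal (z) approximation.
Power ≈ 0.40; the study is underpowered (power < 0.80)

Power calculation (two-sample t-test, normal approximation):
z_β = d · √(n/2) - z_{α/2}
z_β = 0.5 · √(43/2) - 2.576
z_β = 0.5 · 4.637 - 2.576
z_β = -0.257

Power = Φ(z_β) = Φ(-0.257) ≈ 0.398

Effect size d = 0.5 is medium by Cohen's convention (0.2/0.5/0.8).

Threshold: power ≥ 0.80 is conventionally adequate.
Power ≈ 0.40 → the study is underpowered (power < 0.80).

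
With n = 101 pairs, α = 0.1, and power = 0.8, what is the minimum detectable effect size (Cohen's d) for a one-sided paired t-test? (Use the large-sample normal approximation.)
d ≈ 0.21

Minimum detectable effect (paired t-test, normal approximation):
d = (z_α + z_β) / √n
d = (1.282 + 0.842) / √101
d = 2.123 / 10.050
d ≈ 0.21

By Cohen's convention (0.2 small / 0.5 medium / 0.8 large): small effect.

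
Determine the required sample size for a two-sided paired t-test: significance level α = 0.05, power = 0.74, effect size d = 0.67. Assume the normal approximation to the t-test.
n = 16 pairs

Sample size formula (paired t-test, normal approximation):
n = ((z_{α/2} + z_β) / d)²

z_{α/2} = 1.960 (for α = 0.05, two-sided)
z_β = 0.643 (for power = 0.74)
d = 0.67

n = ((1.960 + 0.643) / 0.67)²
n = (3.885)²
n ≈ 15.09
Round up to the next whole number: n = 16 pairs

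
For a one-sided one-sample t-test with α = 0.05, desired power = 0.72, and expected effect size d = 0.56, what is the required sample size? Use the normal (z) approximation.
n = 16

Sample size formula (one-sample t-test, normal approximation):
n = ((z_α + z_β) / d)²

z_α = 1.645 (for α = 0.05, one-sided)
z_β = 0.583 (for power = 0.72)
d = 0.56

n = ((1.645 + 0.583) / 0.56)²
n = (3.979)²
n ≈ 15.83
Round up to the next whole number: n = 16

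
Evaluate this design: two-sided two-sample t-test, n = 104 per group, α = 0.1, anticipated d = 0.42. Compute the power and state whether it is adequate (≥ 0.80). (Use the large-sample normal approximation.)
Power ≈ 0.92; the study is adequately powered (power ≥ 0.80)

Power calculation (two-sample t-test, normal approximation):
z_β = d · √(n/2) - z_{α/2}
z_β = 0.42 · √(104/2) - 1.645
z_β = 0.42 · 7.211 - 1.645
z_β = 1.384

Power = Φ(z_β) = Φ(1.384) ≈ 0.917

Effect size d = 0.42 is small by Cohen's convention (0.2/0.5/0.8).

Threshold: power ≥ 0.80 is conventionally adequate.
Power ≈ 0.92 → the study is adequately powered (power ≥ 0.80).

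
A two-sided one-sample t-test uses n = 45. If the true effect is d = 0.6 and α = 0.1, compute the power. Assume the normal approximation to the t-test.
Power ≈ 0.99

Power calculation (one-sample t-test, normal approximation):
z_β = d · √n - z_{α/2}
z_β = 0.6 · √45 - 1.645
z_β = 0.6 · 6.708 - 1.645
z_β = 2.380

Power = Φ(z_β) = Φ(2.380) ≈ 0.991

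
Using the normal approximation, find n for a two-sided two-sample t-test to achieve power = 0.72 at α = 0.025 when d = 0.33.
n = 147 per group

Sample size formula (two-sample t-test, normal approximation):
n = 2 · ((z_{α/2} + z_β) / d)²

z_{α/2} = 2.241 (for α = 0.025, two-sided)
z_β = 0.583 (for power = 0.72)
d = 0.33

n = 2 · ((2.241 + 0.583) / 0.33)²
n = 2 · (8.558)²
n ≈ 146.48
Round up to the next whole number: n = 147 per group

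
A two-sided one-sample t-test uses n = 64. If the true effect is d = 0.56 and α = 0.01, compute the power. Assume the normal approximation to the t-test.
Power ≈ 0.97

Power calculation (one-sample t-test, normal approximation):
z_β = d · √n - z_{α/2}
z_β = 0.56 · √64 - 2.576
z_β = 0.56 · 8.000 - 2.576
z_β = 1.904

Power = Φ(z_β) = Φ(1.904) ≈ 0.972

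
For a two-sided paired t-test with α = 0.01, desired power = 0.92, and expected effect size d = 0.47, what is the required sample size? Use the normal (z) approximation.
n = 72 pairs

Sample size formula (paired t-test, normal approximation):
n = ((z_{α/2} + z_β) / d)²

z_{α/2} = 2.576 (for α = 0.01, two-sided)
z_β = 1.405 (for power = 0.92)
d = 0.47

n = ((2.576 + 1.405) / 0.47)²
n = (8.470)²
n ≈ 71.74
Round up to the next whole number: n = 72 pairs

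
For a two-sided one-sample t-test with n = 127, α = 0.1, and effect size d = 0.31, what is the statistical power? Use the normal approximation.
Power ≈ 0.97

Power calculation (one-sample t-test, normal approximation):
z_β = d · √n - z_{α/2}
z_β = 0.31 · √127 - 1.645
z_β = 0.31 · 11.269 - 1.645
z_β = 1.849

Power = Φ(z_β) = Φ(1.849) ≈ 0.968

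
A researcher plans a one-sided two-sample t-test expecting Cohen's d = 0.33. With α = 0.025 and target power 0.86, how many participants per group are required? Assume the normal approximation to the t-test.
n = 170 per group

Sample size formula (two-sample t-test, normal approximation):
n = 2 · ((z_α + z_β) / d)²

z_α = 1.960 (for α = 0.025, one-sided)
z_β = 1.080 (for power = 0.86)
d = 0.33

n = 2 · ((1.960 + 1.080) / 0.33)²
n = 2 · (9.212)²
n ≈ 169.72
Round up to the next whole number: n = 170 per group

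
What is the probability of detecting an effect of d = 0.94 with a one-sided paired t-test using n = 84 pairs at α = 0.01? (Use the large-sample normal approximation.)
Power ≈ 1.00

Power calculation (paired t-test, normal approximation):
z_β = d · √n - z_α
z_β = 0.94 · √84 - 2.326
z_β = 0.94 · 9.165 - 2.326
z_β = 6.289

Power = Φ(z_β) = Φ(6.289) ≈ 1.000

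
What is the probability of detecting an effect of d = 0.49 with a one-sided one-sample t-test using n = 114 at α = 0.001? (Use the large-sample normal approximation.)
Power ≈ 0.98

Power calculation (one-sample t-test, normal approximation):
z_β = d · √n - z_α
z_β = 0.49 · √114 - 3.090
z_β = 0.49 · 10.677 - 3.090
z_β = 2.142

Power = Φ(z_β) = Φ(2.142) ≈ 0.984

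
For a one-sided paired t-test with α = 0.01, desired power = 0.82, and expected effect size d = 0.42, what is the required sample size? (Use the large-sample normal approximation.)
n = 60 pairs

Sample size formula (paired t-test, normal approximation):
n = ((z_α + z_β) / d)²

z_α = 2.326 (for α = 0.01, one-sided)
z_β = 0.915 (for power = 0.82)
d = 0.42

n = ((2.326 + 0.915) / 0.42)²
n = (7.717)²
n ≈ 59.55
Round up to the next whole number: n = 60 pairs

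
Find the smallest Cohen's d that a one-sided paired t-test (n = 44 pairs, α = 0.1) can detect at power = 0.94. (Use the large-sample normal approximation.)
d ≈ 0.43

Minimum detectable effect (paired t-test, normal approximation):
d = (z_α + z_β) / √n
d = (1.282 + 1.555) / √44
d = 2.836 / 6.633
d ≈ 0.43

By Cohen's convention (0.2 small / 0.5 medium / 0.8 large): small effect.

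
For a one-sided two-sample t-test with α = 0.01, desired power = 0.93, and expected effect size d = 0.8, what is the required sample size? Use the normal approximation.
n = 46 per group

Sample size formula (two-sample t-test, normal approximation):
n = 2 · ((z_α + z_β) / d)²

z_α = 2.326 (for α = 0.01, one-sided)
z_β = 1.476 (for power = 0.93)
d = 0.8

n = 2 · ((2.326 + 1.476) / 0.8)²
n = 2 · (4.753)²
n ≈ 45.18
Round up to the next whole number: n = 46 per group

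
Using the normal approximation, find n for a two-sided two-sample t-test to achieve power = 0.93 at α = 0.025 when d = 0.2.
n = 691 per group

Sample size formula (two-sample t-test, normal approximation):
n = 2 · ((z_{α/2} + z_β) / d)²

z_{α/2} = 2.241 (for α = 0.025, two-sided)
z_β = 1.476 (for power = 0.93)
d = 0.2

n = 2 · ((2.241 + 1.476) / 0.2)²
n = 2 · (18.585)²
n ≈ 690.80
Round up to the next whole number: n = 691 per group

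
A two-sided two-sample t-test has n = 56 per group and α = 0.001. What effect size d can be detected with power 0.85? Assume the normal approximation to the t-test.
d ≈ 0.82

Minimum detectable effect (two-sample t-test, normal approximation):
d = (z_{α/2} + z_β) / √(n/2)
d = (3.291 + 1.036) / √(56/2)
d = 4.327 / 5.292
d ≈ 0.82

By Cohen's convention (0.2 small / 0.5 medium / 0.8 large): large effect.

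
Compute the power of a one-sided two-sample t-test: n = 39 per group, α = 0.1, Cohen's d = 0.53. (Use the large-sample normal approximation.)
Power ≈ 0.86

Power calculation (two-sample t-test, normal approximation):
z_β = d · √(n/2) - z_α
z_β = 0.53 · √(39/2) - 1.282
z_β = 0.53 · 4.416 - 1.282
z_β = 1.059

Power = Φ(z_β) = Φ(1.059) ≈ 0.855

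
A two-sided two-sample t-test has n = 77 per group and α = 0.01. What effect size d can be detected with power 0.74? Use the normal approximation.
d ≈ 0.52

Minimum detectable effect (two-sample t-test, normal approximation):
d = (z_{α/2} + z_β) / √(n/2)
d = (2.576 + 0.643) / √(77/2)
d = 3.219 / 6.205
d ≈ 0.52

By Cohen's convention (0.2 small / 0.5 medium / 0.8 large): medium effect.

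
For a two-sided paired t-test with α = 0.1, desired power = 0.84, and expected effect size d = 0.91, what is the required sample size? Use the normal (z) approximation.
n = 9 pairs

Sample size formula (paired t-test, normal approximation):
n = ((z_{α/2} + z_β) / d)²

z_{α/2} = 1.645 (for α = 0.1, two-sided)
z_β = 0.994 (for power = 0.84)
d = 0.91

n = ((1.645 + 0.994) / 0.91)²
n = (2.900)²
n ≈ 8.41
Round up to the next whole number: n = 9 pairs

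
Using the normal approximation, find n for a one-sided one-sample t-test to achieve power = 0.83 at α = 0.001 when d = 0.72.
n = 32

Sample size formula (one-sample t-test, normal approximation):
n = ((z_α + z_β) / d)²

z_α = 3.090 (for α = 0.001, one-sided)
z_β = 0.954 (for power = 0.83)
d = 0.72

n = ((3.090 + 0.954) / 0.72)²
n = (5.617)²
n ≈ 31.55
Round up to the next whole number: n = 32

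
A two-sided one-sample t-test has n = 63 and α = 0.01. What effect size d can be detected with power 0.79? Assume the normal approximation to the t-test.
d ≈ 0.43

Minimum detectable effect (one-sample t-test, normal approximation):
d = (z_{α/2} + z_β) / √n
d = (2.576 + 0.806) / √63
d = 3.382 / 7.937
d ≈ 0.43

By Cohen's convention (0.2 small / 0.5 medium / 0.8 large): small effect.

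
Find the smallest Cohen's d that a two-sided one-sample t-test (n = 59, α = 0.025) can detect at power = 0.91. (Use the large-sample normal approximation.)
d ≈ 0.47

Minimum detectable effect (one-sample t-test, normal approximation):
d = (z_{α/2} + z_β) / √n
d = (2.241 + 1.341) / √59
d = 3.582 / 7.681
d ≈ 0.47

By Cohen's convention (0.2 small / 0.5 medium / 0.8 large): small effect.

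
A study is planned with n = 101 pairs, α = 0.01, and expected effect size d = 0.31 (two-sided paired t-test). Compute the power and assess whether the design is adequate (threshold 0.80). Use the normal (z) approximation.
Power ≈ 0.71; the study is underpowered (power < 0.80)

Power calculation (paired t-test, normal approximation):
z_β = d · √n - z_{α/2}
z_β = 0.31 · √101 - 2.576
z_β = 0.31 · 10.050 - 2.576
z_β = 0.540

Power = Φ(z_β) = Φ(0.540) ≈ 0.705

Effect size d = 0.31 is small by Cohen's convention (0.2/0.5/0.8).

Threshold: power ≥ 0.80 is conventionally adequate.
Power ≈ 0.71 → the study is underpowered (power < 0.80).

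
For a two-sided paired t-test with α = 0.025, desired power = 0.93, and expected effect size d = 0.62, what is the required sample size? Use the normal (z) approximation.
n = 36 pairs

Sample size formula (paired t-test, normal approximation):
n = ((z_{α/2} + z_β) / d)²

z_{α/2} = 2.241 (for α = 0.025, two-sided)
z_β = 1.476 (for power = 0.93)
d = 0.62

n = ((2.241 + 1.476) / 0.62)²
n = (5.995)²
n ≈ 35.94
Round up to the next whole number: n = 36 pairs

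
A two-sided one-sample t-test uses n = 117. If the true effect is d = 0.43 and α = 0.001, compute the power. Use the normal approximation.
Power ≈ 0.91

Power calculation (one-sample t-test, normal approximation):
z_β = d · √n - z_{α/2}
z_β = 0.43 · √117 - 3.291
z_β = 0.43 · 10.817 - 3.291
z_β = 1.361

Power = Φ(z_β) = Φ(1.361) ≈ 0.913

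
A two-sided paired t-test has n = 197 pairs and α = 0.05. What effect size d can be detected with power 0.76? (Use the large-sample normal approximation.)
d ≈ 0.19

Minimum detectable effect (paired t-test, normal approximation):
d = (z_{α/2} + z_β) / √n
d = (1.960 + 0.706) / √197
d = 2.666 / 14.036
d ≈ 0.19

By Cohen's convention (0.2 small / 0.5 medium / 0.8 large): very small effect.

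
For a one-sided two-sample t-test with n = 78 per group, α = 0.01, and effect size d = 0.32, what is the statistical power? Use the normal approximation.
Power ≈ 0.37

Power calculation (two-sample t-test, normal approximation):
z_β = d · √(n/2) - z_α
z_β = 0.32 · √(78/2) - 2.326
z_β = 0.32 · 6.245 - 2.326
z_β = -0.328

Power = Φ(z_β) = Φ(-0.328) ≈ 0.371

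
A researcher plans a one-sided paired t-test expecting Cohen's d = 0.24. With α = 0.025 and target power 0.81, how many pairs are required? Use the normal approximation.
n = 140 pairs

Sample size formula (paired t-test, normal approximation):
n = ((z_α + z_β) / d)²

z_α = 1.960 (for α = 0.025, one-sided)
z_β = 0.878 (for power = 0.81)
d = 0.24

n = ((1.960 + 0.878) / 0.24)²
n = (11.825)²
n ≈ 139.83
Round up to the next whole number: n = 140 pairs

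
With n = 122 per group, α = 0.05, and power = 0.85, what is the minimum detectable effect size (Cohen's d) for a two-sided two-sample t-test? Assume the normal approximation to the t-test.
d ≈ 0.38

Minimum detectable effect (two-sample t-test, normal approximation):
d = (z_{α/2} + z_β) / √(n/2)
d = (1.960 + 1.036) / √(122/2)
d = 2.996 / 7.810
d ≈ 0.38

By Cohen's convention (0.2 small / 0.5 medium / 0.8 large): small effect.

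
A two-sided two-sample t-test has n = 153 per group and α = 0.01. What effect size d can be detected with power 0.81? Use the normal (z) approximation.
d ≈ 0.39

Minimum detectable effect (two-sample t-test, normal approximation):
d = (z_{α/2} + z_β) / √(n/2)
d = (2.576 + 0.878) / √(153/2)
d = 3.454 / 8.746
d ≈ 0.39

By Cohen's convention (0.2 small / 0.5 medium / 0.8 large): small effect.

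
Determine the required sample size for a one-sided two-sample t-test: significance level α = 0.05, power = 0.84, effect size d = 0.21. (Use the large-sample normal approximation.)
n = 316 per group

Sample size formula (two-sample t-test, normal approximation):
n = 2 · ((z_α + z_β) / d)²

z_α = 1.645 (for α = 0.05, one-sided)
z_β = 0.994 (for power = 0.84)
d = 0.21

n = 2 · ((1.645 + 0.994) / 0.21)²
n = 2 · (12.567)²
n ≈ 315.86
Round up to the next whole number: n = 316 per group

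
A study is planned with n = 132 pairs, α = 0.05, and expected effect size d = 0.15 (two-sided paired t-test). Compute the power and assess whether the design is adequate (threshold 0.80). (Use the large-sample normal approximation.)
Power ≈ 0.41; the study is underpowered (power < 0.80)

Power calculation (paired t-test, normal approximation):
z_β = d · √n - z_{α/2}
z_β = 0.15 · √132 - 1.960
z_β = 0.15 · 11.489 - 1.960
z_β = -0.237

Power = Φ(z_β) = Φ(-0.237) ≈ 0.406

Effect size d = 0.15 is very small by Cohen's convention (0.2/0.5/0.8).

Threshold: power ≥ 0.80 is conventionally adequate.
Power ≈ 0.41 → the study is underpowered (power < 0.80).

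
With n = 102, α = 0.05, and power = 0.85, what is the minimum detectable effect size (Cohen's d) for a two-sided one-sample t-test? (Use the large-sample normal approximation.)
d ≈ 0.30

Minimum detectable effect (one-sample t-test, normal approximation):
d = (z_{α/2} + z_β) / √n
d = (1.960 + 1.036) / √102
d = 2.996 / 10.100
d ≈ 0.30

By Cohen's convention (0.2 small / 0.5 medium / 0.8 large): small effect.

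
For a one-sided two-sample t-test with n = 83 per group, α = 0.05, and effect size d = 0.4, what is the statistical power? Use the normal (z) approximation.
Power ≈ 0.82

Power calculation (two-sample t-test, normal approximation):
z_β = d · √(n/2) - z_α
z_β = 0.4 · √(83/2) - 1.645
z_β = 0.4 · 6.442 - 1.645
z_β = 0.932

Power = Φ(z_β) = Φ(0.932) ≈ 0.824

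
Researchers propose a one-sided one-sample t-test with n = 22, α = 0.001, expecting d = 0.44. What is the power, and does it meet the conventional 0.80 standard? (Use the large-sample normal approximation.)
Power ≈ 0.15; the study is underpowered (power < 0.80)

Power calculation (one-sample t-test, normal approximation):
z_β = d · √n - z_α
z_β = 0.44 · √22 - 3.090
z_β = 0.44 · 4.690 - 3.090
z_β = -1.026

Power = Φ(z_β) = Φ(-1.026) ≈ 0.152

Effect size d = 0.44 is small by Cohen's convention (0.2/0.5/0.8).

Threshold: power ≥ 0.80 is conventionally adequate.
Power ≈ 0.15 → the study is underpowered (power < 0.80).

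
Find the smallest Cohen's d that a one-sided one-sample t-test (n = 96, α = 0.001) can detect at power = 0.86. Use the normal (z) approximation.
d ≈ 0.43

Minimum detectable effect (one-sample t-test, normal approximation):
d = (z_α + z_β) / √n
d = (3.090 + 1.080) / √96
d = 4.171 / 9.798
d ≈ 0.43

By Cohen's convention (0.2 small / 0.5 medium / 0.8 large): small effect.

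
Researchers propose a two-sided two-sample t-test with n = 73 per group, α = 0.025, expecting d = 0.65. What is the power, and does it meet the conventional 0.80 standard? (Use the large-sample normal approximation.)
Power ≈ 0.95; the study is adequately powered (power ≥ 0.80)

Power calculation (two-sample t-test, normal approximation):
z_β = d · √(n/2) - z_{α/2}
z_β = 0.65 · √(73/2) - 2.241
z_β = 0.65 · 6.042 - 2.241
z_β = 1.686

Power = Φ(z_β) = Φ(1.686) ≈ 0.954

Effect size d = 0.65 is medium by Cohen's convention (0.2/0.5/0.8).

Threshold: power ≥ 0.80 is conventionally adequate.
Power ≈ 0.95 → the study is adequately powered (power ≥ 0.80).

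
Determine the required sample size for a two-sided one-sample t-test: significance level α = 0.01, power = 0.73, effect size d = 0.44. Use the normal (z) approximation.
n = 53

Sample size formula (one-sample t-test, normal approximation):
n = ((z_{α/2} + z_β) / d)²

z_{α/2} = 2.576 (for α = 0.01, two-sided)
z_β = 0.613 (for power = 0.73)
d = 0.44

n = ((2.576 + 0.613) / 0.44)²
n = (7.248)²
n ≈ 52.53
Round up to the next whole number: n = 53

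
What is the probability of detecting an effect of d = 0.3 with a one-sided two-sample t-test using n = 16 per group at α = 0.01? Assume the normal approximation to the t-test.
Power ≈ 0.07

Power calculation (two-sample t-test, normal approximation):
z_β = d · √(n/2) - z_α
z_β = 0.3 · √(16/2) - 2.326
z_β = 0.3 · 2.828 - 2.326
z_β = -1.478

Power = Φ(z_β) = Φ(-1.478) ≈ 0.070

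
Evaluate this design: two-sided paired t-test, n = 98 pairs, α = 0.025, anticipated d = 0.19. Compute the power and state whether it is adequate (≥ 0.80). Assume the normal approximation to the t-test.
Power ≈ 0.36; the study is underpowered (power < 0.80)

Power calculation (paired t-test, normal approximation):
z_β = d · √n - z_{α/2}
z_β = 0.19 · √98 - 2.241
z_β = 0.19 · 9.899 - 2.241
z_β = -0.360

Power = Φ(z_β) = Φ(-0.360) ≈ 0.359

Effect size d = 0.19 is very small by Cohen's convention (0.2/0.5/0.8).

Threshold: power ≥ 0.80 is conventionally adequate.
Power ≈ 0.36 → the study is underpowered (power < 0.80).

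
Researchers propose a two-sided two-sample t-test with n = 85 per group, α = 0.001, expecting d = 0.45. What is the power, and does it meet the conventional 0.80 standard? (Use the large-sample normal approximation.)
Power ≈ 0.36; the study is underpowered (power < 0.80)

Power calculation (two-sample t-test, normal approximation):
z_β = d · √(n/2) - z_{α/2}
z_β = 0.45 · √(85/2) - 3.291
z_β = 0.45 · 6.519 - 3.291
z_β = -0.357

Power = Φ(z_β) = Φ(-0.357) ≈ 0.361

Effect size d = 0.45 is small by Cohen's convention (0.2/0.5/0.8).

Threshold: power ≥ 0.80 is conventionally adequate.
Power ≈ 0.36 → the study is underpowered (power < 0.80).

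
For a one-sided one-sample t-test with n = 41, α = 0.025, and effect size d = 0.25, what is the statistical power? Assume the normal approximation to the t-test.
Power ≈ 0.36

Power calculation (one-sample t-test, normal approximation):
z_β = d · √n - z_α
z_β = 0.25 · √41 - 1.960
z_β = 0.25 · 6.403 - 1.960
z_β = -0.359

Power = Φ(z_β) = Φ(-0.359) ≈ 0.360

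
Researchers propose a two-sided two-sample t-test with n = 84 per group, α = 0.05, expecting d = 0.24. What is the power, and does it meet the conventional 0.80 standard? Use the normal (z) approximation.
Power ≈ 0.34; the study is underpowered (power < 0.80)

Power calculation (two-sample t-test, normal approximation):
z_β = d · √(n/2) - z_{α/2}
z_β = 0.24 · √(84/2) - 1.960
z_β = 0.24 · 6.481 - 1.960
z_β = -0.405

Power = Φ(z_β) = Φ(-0.405) ≈ 0.343

Effect size d = 0.24 is small by Cohen's convention (0.2/0.5/0.8).

Threshold: power ≥ 0.80 is conventionally adequate.
Power ≈ 0.34 → the study is underpowered (power < 0.80).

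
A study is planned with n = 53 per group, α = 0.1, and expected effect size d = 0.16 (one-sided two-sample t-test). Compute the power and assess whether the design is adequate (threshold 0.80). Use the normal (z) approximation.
Power ≈ 0.32; the study is underpowered (power < 0.80)

Power calculation (two-sample t-test, normal approximation):
z_β = d · √(n/2) - z_α
z_β = 0.16 · √(53/2) - 1.282
z_β = 0.16 · 5.148 - 1.282
z_β = -0.458

Power = Φ(z_β) = Φ(-0.458) ≈ 0.324

Effect size d = 0.16 is very small by Cohen's convention (0.2/0.5/0.8).

Threshold: power ≥ 0.80 is conventionally adequate.
Power ≈ 0.32 → the study is underpowered (power < 0.80).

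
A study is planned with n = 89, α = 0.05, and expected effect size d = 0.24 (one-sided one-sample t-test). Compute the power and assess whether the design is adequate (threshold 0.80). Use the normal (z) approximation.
Power ≈ 0.73; the study is underpowered (power < 0.80)

Power calculation (one-sample t-test, normal approximation):
z_β = d · √n - z_α
z_β = 0.24 · √89 - 1.645
z_β = 0.24 · 9.434 - 1.645
z_β = 0.619

Power = Φ(z_β) = Φ(0.619) ≈ 0.732

Effect size d = 0.24 is small by Cohen's convention (0.2/0.5/0.8).

Threshold: power ≥ 0.80 is conventionally adequate.
Power ≈ 0.73 → the study is underpowered (power < 0.80).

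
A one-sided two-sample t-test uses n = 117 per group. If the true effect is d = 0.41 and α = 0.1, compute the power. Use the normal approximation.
Power ≈ 0.97

Power calculation (two-sample t-test, normal approximation):
z_β = d · √(n/2) - z_α
z_β = 0.41 · √(117/2) - 1.282
z_β = 0.41 · 7.649 - 1.282
z_β = 1.854

Power = Φ(z_β) = Φ(1.854) ≈ 0.968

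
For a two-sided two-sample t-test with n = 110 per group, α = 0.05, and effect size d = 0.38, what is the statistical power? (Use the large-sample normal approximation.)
Power ≈ 0.80

Power calculation (two-sample t-test, normal approximation):
z_β = d · √(n/2) - z_{α/2}
z_β = 0.38 · √(110/2) - 1.960
z_β = 0.38 · 7.416 - 1.960
z_β = 0.858

Power = Φ(z_β) = Φ(0.858) ≈ 0.805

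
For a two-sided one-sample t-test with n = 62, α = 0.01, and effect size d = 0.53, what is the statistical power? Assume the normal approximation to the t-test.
Power ≈ 0.94

Power calculation (one-sample t-test, normal approximation):
z_β = d · √n - z_{α/2}
z_β = 0.53 · √62 - 2.576
z_β = 0.53 · 7.874 - 2.576
z_β = 1.597

Power = Φ(z_β) = Φ(1.597) ≈ 0.945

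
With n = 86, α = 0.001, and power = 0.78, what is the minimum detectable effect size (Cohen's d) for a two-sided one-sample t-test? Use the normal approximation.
d ≈ 0.44

Minimum detectable effect (one-sample t-test, normal approximation):
d = (z_{α/2} + z_β) / √n
d = (3.291 + 0.772) / √86
d = 4.063 / 9.274
d ≈ 0.44

By Cohen's convention (0.2 small / 0.5 medium / 0.8 large): small effect.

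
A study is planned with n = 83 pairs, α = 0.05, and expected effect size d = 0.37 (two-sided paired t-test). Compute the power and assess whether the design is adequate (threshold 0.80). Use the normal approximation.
Power ≈ 0.92; the study is adequately powered (power ≥ 0.80)

Power calculation (paired t-test, normal approximation):
z_β = d · √n - z_{α/2}
z_β = 0.37 · √83 - 1.960
z_β = 0.37 · 9.110 - 1.960
z_β = 1.411

Power = Φ(z_β) = Φ(1.411) ≈ 0.921

Effect size d = 0.37 is small by Cohen's convention (0.2/0.5/0.8).

Threshold: power ≥ 0.80 is conventionally adequate.
Power ≈ 0.92 → the study is adequately powered (power ≥ 0.80).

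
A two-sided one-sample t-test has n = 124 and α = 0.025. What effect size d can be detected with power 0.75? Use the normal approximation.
d ≈ 0.26

Minimum detectable effect (one-sample t-test, normal approximation):
d = (z_{α/2} + z_β) / √n
d = (2.241 + 0.674) / √124
d = 2.916 / 11.136
d ≈ 0.26

By Cohen's convention (0.2 small / 0.5 medium / 0.8 large): small effect.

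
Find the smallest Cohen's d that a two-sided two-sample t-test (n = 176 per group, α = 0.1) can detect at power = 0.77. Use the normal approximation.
d ≈ 0.25

Minimum detectable effect (two-sample t-test, normal approximation):
d = (z_{α/2} + z_β) / √(n/2)
d = (1.645 + 0.739) / √(176/2)
d = 2.384 / 9.381
d ≈ 0.25

By Cohen's convention (0.2 small / 0.5 medium / 0.8 large): small effect.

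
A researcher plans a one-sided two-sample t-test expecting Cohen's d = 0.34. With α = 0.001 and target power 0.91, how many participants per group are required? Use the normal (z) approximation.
n = 340 per group

Sample size formula (two-sample t-test, normal approximation):
n = 2 · ((z_α + z_β) / d)²

z_α = 3.090 (for α = 0.001, one-sided)
z_β = 1.341 (for power = 0.91)
d = 0.34

n = 2 · ((3.090 + 1.341) / 0.34)²
n = 2 · (13.032)²
n ≈ 339.67
Round up to the next whole number: n = 340 per group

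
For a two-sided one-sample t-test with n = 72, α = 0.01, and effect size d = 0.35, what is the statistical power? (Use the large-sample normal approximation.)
Power ≈ 0.65

Power calculation (one-sample t-test, normal approximation):
z_β = d · √n - z_{α/2}
z_β = 0.35 · √72 - 2.576
z_β = 0.35 · 8.485 - 2.576
z_β = 0.394

Power = Φ(z_β) = Φ(0.394) ≈ 0.653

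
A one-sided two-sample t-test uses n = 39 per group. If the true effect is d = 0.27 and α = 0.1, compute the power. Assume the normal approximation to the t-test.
Power ≈ 0.46

Power calculation (two-sample t-test, normal approximation):
z_β = d · √(n/2) - z_α
z_β = 0.27 · √(39/2) - 1.282
z_β = 0.27 · 4.416 - 1.282
z_β = -0.089

Power = Φ(z_β) = Φ(-0.089) ≈ 0.464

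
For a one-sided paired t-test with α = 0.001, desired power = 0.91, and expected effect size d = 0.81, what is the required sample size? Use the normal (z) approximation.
n = 30 pairs

Sample size formula (paired t-test, normal approximation):
n = ((z_α + z_β) / d)²

z_α = 3.090 (for α = 0.001, one-sided)
z_β = 1.341 (for power = 0.91)
d = 0.81

n = ((3.090 + 1.341) / 0.81)²
n = (5.470)²
n ≈ 29.92
Round up to the next whole number: n = 30 pairs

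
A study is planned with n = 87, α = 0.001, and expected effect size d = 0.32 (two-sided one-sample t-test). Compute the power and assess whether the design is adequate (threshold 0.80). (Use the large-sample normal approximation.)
Power ≈ 0.38; the study is underpowered (power < 0.80)

Power calculation (one-sample t-test, normal approximation):
z_β = d · √n - z_{α/2}
z_β = 0.32 · √87 - 3.291
z_β = 0.32 · 9.327 - 3.291
z_β = -0.306

Power = Φ(z_β) = Φ(-0.306) ≈ 0.380

Effect size d = 0.32 is small by Cohen's convention (0.2/0.5/0.8).

Threshold: power ≥ 0.80 is conventionally adequate.
Power ≈ 0.38 → the study is underpowered (power < 0.80).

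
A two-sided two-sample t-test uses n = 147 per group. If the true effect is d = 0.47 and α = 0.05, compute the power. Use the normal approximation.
Power ≈ 0.98

Power calculation (two-sample t-test, normal approximation):
z_β = d · √(n/2) - z_{α/2}
z_β = 0.47 · √(147/2) - 1.960
z_β = 0.47 · 8.573 - 1.960
z_β = 2.069

Power = Φ(z_β) = Φ(2.069) ≈ 0.981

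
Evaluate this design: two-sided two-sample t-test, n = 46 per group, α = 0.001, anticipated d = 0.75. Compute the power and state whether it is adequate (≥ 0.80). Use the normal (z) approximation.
Power ≈ 0.62; the study is underpowered (power < 0.80)

Power calculation (two-sample t-test, normal approximation):
z_β = d · √(n/2) - z_{α/2}
z_β = 0.75 · √(46/2) - 3.291
z_β = 0.75 · 4.796 - 3.291
z_β = 0.306

Power = Φ(z_β) = Φ(0.306) ≈ 0.620

Effect size d = 0.75 is medium by Cohen's convention (0.2/0.5/0.8).

Threshold: power ≥ 0.80 is conventionally adequate.
Power ≈ 0.62 → the study is underpowered (power < 0.80).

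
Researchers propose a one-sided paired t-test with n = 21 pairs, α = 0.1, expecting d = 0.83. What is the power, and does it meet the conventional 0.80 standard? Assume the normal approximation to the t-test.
Power ≈ 0.99; the study is adequately powered (power ≥ 0.80)

Power calculation (paired t-test, normal approximation):
z_β = d · √n - z_α
z_β = 0.83 · √21 - 1.282
z_β = 0.83 · 4.583 - 1.282
z_β = 2.522

Power = Φ(z_β) = Φ(2.522) ≈ 0.994

Effect size d = 0.83 is large by Cohen's convention (0.2/0.5/0.8).

Threshold: power ≥ 0.80 is conventionally adequate.
Power ≈ 0.99 → the study is adequately powered (power ≥ 0.80).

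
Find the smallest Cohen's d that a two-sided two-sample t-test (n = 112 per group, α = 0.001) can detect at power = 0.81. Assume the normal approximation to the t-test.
d ≈ 0.56

Minimum detectable effect (two-sample t-test, normal approximation):
d = (z_{α/2} + z_β) / √(n/2)
d = (3.291 + 0.878) / √(112/2)
d = 4.168 / 7.483
d ≈ 0.56

By Cohen's convention (0.2 small / 0.5 medium / 0.8 large): medium effect.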